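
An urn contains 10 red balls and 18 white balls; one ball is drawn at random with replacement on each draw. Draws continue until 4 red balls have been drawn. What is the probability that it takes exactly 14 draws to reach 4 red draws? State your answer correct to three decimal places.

Y = trial on which the fourth success occurs; negative binomial, r=4, p=0.357143.
P(Y=14) = C(13,3) · p^4 · (1−p)^10
= 286 · 0.016269 · 0.012054 = 0.05609

0.056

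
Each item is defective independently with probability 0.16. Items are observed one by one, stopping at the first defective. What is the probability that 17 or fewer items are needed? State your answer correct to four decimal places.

0.9484

Y = number of items to the first success; geometric, p = 0.16.
P(Y ≤ 17) = 1 − (1−p)^17 = 1 − 0.051612 = 0.948388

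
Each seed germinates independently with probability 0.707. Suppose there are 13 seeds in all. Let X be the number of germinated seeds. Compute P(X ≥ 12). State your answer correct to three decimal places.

0.070

X ~ Binomial(13, 0.707); P(X ≥ 12) = Σ C(13,k) p^k (1−p)^(13−k) over k:
  k=12: C(13,12)·0.707^12·0.293^1 = 0.05941
  k=13: C(13,13)·0.707^13·0.293^0 = 0.01103
Total = 0.07043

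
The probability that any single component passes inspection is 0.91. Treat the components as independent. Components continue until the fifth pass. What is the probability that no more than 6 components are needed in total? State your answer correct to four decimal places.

0.9048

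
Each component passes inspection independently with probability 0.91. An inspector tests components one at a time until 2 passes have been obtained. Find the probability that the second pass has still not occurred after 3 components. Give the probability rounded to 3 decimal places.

0.023

Needing more than 3 components ⇔ fewer than 2 successes in the first 3. With X ~ Binomial(3, 0.91), P(Y > 3) = P(X ≤ 1).
  k=0: C(3,0)·0.91^0·0.09^3 = 0.00073
  k=1: C(3,1)·0.91^1·0.09^2 = 0.02211
P(X ≤ 1) = 0.02284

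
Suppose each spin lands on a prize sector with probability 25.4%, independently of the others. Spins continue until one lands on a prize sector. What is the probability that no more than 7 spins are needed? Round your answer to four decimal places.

Y = number of spins to the first success; geometric, p = 0.254.
P(Y ≤ 7) = 1 − (1−p)^7 = 1 − 0.128580 = 0.871420

0.8714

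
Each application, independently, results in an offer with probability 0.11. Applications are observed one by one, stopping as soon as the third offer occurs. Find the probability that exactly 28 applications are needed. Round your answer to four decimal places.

0.0254

Y = trial on which the third success occurs; negative binomial, r=3, p=0.11.
P(Y=28) = C(27,2) · p^3 · (1−p)^25
= 351 · 0.001331 · 0.054294 = 0.025365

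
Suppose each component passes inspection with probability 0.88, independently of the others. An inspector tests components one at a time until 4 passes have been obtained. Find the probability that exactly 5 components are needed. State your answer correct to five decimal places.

0.28785

Y = trial on which the fourth success occurs; negative binomial, r=4, p=0.88.
P(Y=5) = C(4,3) · p^4 · (1−p)^1
= 4 · 0.5997 · 0.12 = 0.2878538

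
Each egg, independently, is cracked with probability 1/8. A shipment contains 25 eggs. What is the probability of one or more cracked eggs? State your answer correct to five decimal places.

0.96450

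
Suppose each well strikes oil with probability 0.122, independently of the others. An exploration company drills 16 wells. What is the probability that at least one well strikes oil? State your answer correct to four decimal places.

P(at least one) = 1 − P(none) = 1 − (1 − 0.122)^16
= 1 − 0.124713 = 0.875287

0.8753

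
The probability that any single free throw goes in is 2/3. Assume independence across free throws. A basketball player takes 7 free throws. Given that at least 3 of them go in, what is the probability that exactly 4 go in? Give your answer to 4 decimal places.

X ~ Binomial(7, 0.666667). Want P(X=4 | X≥3) = P(X=4) / P(X≥3).
P(X=4) = C(7,4)·0.666667^4·0.333333^3 = 0.256059
P(X≥3) = 1 − 0.000457 − 0.006401 − 0.038409 = 0.954733
Ratio = 0.256059 / 0.954733 = 0.268199

0.2682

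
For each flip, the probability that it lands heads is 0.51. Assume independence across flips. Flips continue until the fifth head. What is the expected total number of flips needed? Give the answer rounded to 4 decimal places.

9.8039

Y = total flips until the fifth success; negative binomial with r=5, p=0.51.
E[Y] = r / p = 5 / 0.51 = 9.803922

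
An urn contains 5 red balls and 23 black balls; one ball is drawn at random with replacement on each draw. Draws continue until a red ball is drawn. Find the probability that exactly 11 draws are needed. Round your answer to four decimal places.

Geometric (trials to first success), p = 0.178571.
P(Y = 11) = (1−p)^10 · p = 0.13986 · 0.178571 = 0.024975

0.0250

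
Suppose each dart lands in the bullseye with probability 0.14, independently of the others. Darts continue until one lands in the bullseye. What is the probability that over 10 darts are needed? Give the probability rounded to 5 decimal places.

0.22130

Y = number of darts to the first success; geometric, p = 0.14.
P(Y > 10) = P(first 10 all fail) = (1−p)^10 = 0.2213016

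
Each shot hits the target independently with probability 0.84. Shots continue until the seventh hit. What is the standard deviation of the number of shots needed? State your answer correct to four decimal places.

1.2599

Y = total shots until the seventh success; negative binomial with r=7, p=0.84.
SD(Y) = √[r(1−p)/p²] = √(1.587302) = 1.259882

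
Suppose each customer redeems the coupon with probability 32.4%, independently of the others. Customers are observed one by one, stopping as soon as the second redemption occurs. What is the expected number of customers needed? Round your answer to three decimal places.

6.173

Y = total customers until the second success; negative binomial with r=2, p=0.324.
E[Y] = r / p = 2 / 0.324 = 6.17284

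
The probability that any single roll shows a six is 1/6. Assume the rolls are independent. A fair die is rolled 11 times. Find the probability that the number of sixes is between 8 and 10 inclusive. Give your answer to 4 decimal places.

0.0001

X ~ Binomial(11, 0.166667); P(8 ≤ X ≤ 10) = Σ C(11,k) p^k (1−p)^(11−k) over k:
  k=8: C(11,8)·0.166667^8·0.833333^3 = 0.000057
  k=9: C(11,9)·0.166667^9·0.833333^2 = 0.000004
  k=10: C(11,10)·0.166667^10·0.833333^1 = 0.000000
Total = 0.000061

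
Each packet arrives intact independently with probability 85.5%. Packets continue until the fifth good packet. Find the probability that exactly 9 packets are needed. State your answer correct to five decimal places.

0.01414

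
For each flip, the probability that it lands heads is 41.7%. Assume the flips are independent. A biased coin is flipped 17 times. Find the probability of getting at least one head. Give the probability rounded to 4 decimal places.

0.9999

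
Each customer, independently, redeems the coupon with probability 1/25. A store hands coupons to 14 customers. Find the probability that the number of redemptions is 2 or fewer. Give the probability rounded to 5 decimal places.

0.98328

X ~ Binomial(14, 0.04); P(X ≤ 2) = Σ C(14,k) p^k (1−p)^(14−k) over k:
  k=0: C(14,0)·0.04^0·0.96^14 = 0.5646733
  k=1: C(14,1)·0.04^1·0.96^13 = 0.3293928
  k=2: C(14,2)·0.04^2·0.96^12 = 0.0892105
Total = 0.9832766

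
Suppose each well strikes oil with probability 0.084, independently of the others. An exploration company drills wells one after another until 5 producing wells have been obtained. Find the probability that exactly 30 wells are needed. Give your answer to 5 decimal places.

Y = trial on which the fifth success occurs; negative binomial, r=5, p=0.084.
P(Y=30) = C(29,4) · p^5 · (1−p)^25
= 23751 · 4.1821e-06 · 0.11153 = 0.0110781

0.01108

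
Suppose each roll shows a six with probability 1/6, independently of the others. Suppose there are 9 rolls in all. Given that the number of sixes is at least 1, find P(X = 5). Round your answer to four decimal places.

0.0097

X ~ Binomial(9, 0.166667). Want P(X=5 | X≥1) = P(X=5) / P(X≥1).
P(X=5) = C(9,5)·0.166667^5·0.833333^4 = 0.007814
P(X≥1) = 1 − 0.193807 = 0.806193
Ratio = 0.007814 / 0.806193 = 0.009693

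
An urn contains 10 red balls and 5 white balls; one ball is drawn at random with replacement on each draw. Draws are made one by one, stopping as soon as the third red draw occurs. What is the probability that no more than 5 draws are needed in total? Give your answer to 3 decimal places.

Finishing within 5 draws ⇔ at least 3 successes in the first 5. With X ~ Binomial(5, 0.666667), P(Y ≤ 5) = 1 − P(X ≤ 2).
  k=0: C(5,0)·0.666667^0·0.333333^5 = 0.00412
  k=1: C(5,1)·0.666667^1·0.333333^4 = 0.04115
  k=2: C(5,2)·0.666667^2·0.333333^3 = 0.16461
1 − 0.20988 = 0.79012

0.790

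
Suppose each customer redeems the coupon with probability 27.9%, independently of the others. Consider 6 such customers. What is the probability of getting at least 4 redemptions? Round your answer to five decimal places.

0.05503

X ~ Binomial(6, 0.279); P(X ≥ 4) = Σ C(6,k) p^k (1−p)^(6−k) over k:
  k=4: C(6,4)·0.279^4·0.721^2 = 0.0472475
  k=5: C(6,5)·0.279^5·0.721^1 = 0.0073132
  k=6: C(6,6)·0.279^6·0.721^0 = 0.0004717
Total = 0.0550323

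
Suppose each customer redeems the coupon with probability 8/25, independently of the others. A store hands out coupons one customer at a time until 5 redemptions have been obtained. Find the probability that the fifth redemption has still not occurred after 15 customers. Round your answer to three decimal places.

Needing more than 15 customers ⇔ fewer than 5 successes in the first 15. With X ~ Binomial(15, 0.32), P(Y > 15) = P(X ≤ 4).
  k=0: C(15,0)·0.32^0·0.68^15 = 0.00307
  k=1: C(15,1)·0.32^1·0.68^14 = 0.02170
  k=2: C(15,2)·0.32^2·0.68^13 = 0.07147
  k=3: C(15,3)·0.32^3·0.68^12 = 0.14574
  k=4: C(15,4)·0.32^4·0.68^11 = 0.20575
P(X ≤ 4) = 0.44772

0.448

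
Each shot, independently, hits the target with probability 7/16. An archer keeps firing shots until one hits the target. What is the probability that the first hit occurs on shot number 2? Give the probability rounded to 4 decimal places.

0.2461

Geometric (trials to first success), p = 0.4375.
P(Y = 2) = (1−p)^1 · p = 0.5625 · 0.4375 = 0.246094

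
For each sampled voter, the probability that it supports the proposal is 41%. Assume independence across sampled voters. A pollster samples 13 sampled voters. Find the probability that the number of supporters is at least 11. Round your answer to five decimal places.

0.00168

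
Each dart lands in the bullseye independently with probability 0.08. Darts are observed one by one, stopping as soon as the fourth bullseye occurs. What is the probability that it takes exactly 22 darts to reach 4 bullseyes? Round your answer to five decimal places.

0.01214

Y = trial on which the fourth success occurs; negative binomial, r=4, p=0.08.
P(Y=22) = C(21,3) · p^4 · (1−p)^18
= 1330 · 4.096e-05 · 0.22294 = 0.0121449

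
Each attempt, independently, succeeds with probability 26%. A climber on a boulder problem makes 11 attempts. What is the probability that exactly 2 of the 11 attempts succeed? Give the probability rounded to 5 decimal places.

X ~ Binomial(n=11, p=0.26).
P(X=2) = C(11,2) · p^2 · (1−p)^9
= 55 · 0.0676 · 0.06654 = 0.2473972

0.24740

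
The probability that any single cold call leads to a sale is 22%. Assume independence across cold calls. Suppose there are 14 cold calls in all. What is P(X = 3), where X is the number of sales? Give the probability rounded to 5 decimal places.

X ~ Binomial(n=14, p=0.22).
P(X=3) = C(14,3) · p^3 · (1−p)^11
= 364 · 0.010648 · 0.065019 = 0.2520055

0.25201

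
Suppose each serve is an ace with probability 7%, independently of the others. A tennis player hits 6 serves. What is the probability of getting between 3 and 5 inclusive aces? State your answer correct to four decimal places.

0.0058

X ~ Binomial(6, 0.07); P(3 ≤ X ≤ 5) = Σ C(6,k) p^k (1−p)^(6−k) over k:
  k=3: C(6,3)·0.07^3·0.93^3 = 0.005518
  k=4: C(6,4)·0.07^4·0.93^2 = 0.000311
  k=5: C(6,5)·0.07^5·0.93^1 = 0.000009
Total = 0.005839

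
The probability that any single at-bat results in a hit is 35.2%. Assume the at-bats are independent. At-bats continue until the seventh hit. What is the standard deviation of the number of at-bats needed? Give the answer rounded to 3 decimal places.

6.051

Y = total at-bats until the seventh success; negative binomial with r=7, p=0.352.
SD(Y) = √[r(1−p)/p²] = √(36.60899) = 6.05054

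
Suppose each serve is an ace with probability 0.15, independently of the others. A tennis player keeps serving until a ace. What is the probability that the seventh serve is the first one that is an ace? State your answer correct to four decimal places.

Geometric (trials to first success), p = 0.15.
P(Y = 7) = (1−p)^6 · p = 0.37715 · 0.15 = 0.056572

0.0566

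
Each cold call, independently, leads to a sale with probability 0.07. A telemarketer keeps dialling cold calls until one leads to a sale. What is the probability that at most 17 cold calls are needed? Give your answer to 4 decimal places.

0.7088

Y = number of cold calls to the first success; geometric, p = 0.07.
P(Y ≤ 17) = 1 − (1−p)^17 = 1 − 0.291213 = 0.708787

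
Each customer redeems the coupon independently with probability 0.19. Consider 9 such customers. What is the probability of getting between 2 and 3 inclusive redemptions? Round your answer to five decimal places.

0.46003

X ~ Binomial(9, 0.19); P(2 ≤ X ≤ 3) = Σ C(9,k) p^k (1−p)^(9−k) over k:
  k=2: C(9,2)·0.19^2·0.81^7 = 0.2973068
  k=3: C(9,3)·0.19^3·0.81^6 = 0.1627235
Total = 0.4600303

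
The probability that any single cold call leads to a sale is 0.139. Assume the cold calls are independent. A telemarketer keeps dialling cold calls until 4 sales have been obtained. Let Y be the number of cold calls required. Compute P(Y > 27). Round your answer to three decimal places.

Needing more than 27 cold calls ⇔ fewer than 4 successes in the first 27. With X ~ Binomial(27, 0.139), P(Y > 27) = P(X ≤ 3).
  k=0: C(27,0)·0.139^0·0.861^27 = 0.01758
  k=1: C(27,1)·0.139^1·0.861^26 = 0.07664
  k=2: C(27,2)·0.139^2·0.861^25 = 0.16085
  k=3: C(27,3)·0.139^3·0.861^24 = 0.21639
P(X ≤ 3) = 0.47147

0.471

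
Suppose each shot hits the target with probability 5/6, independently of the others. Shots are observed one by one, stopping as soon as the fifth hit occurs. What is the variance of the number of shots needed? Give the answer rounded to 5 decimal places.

Y = total shots until the fifth success; negative binomial with r=5, p=0.833333.
Var(Y) = r(1−p)/p² = 5·0.166667 / 0.833333² = 1.2000000

1.20000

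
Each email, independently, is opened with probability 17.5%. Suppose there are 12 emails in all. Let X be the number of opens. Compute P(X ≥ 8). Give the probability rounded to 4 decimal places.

0.0002

X ~ Binomial(12, 0.175); P(X ≥ 8) = Σ C(12,k) p^k (1−p)^(12−k) over k:
  k=8: C(12,8)·0.175^8·0.825^4 = 0.000202
  k=9: C(12,9)·0.175^9·0.825^3 = 0.000019
  k=10: C(12,10)·0.175^10·0.825^2 = 0.000001
  k=11: C(12,11)·0.175^11·0.825^1 = 0.000000
  k=12: C(12,12)·0.175^12·0.825^0 = 0.000000
Total = 0.000222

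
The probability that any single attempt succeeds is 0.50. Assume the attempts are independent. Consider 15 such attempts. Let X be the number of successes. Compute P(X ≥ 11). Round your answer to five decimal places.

0.05923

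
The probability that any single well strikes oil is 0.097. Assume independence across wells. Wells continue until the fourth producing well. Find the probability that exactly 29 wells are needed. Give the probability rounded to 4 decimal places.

Y = trial on which the fourth success occurs; negative binomial, r=4, p=0.097.
P(Y=29) = C(28,3) · p^4 · (1−p)^25
= 3276 · 8.8529e-05 · 0.078018 = 0.022627

0.0226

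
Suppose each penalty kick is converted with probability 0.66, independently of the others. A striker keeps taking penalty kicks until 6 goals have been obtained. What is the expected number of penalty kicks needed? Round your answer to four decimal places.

9.0909

Y = total penalty kicks until the sixth success; negative binomial with r=6, p=0.66.
E[Y] = r / p = 6 / 0.66 = 9.090909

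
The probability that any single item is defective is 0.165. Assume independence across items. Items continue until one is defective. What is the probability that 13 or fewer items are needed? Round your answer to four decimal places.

Y = number of items to the first success; geometric, p = 0.165.
P(Y ≤ 13) = 1 − (1−p)^13 = 1 − 0.095923 = 0.904077

0.9041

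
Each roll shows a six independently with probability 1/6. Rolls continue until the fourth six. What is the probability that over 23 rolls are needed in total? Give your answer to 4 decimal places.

Needing more than 23 rolls ⇔ fewer than 4 successes in the first 23. With X ~ Binomial(23, 0.166667), P(Y > 23) = P(X ≤ 3).
  k=0: C(23,0)·0.166667^0·0.833333^23 = 0.015095
  k=1: C(23,1)·0.166667^1·0.833333^22 = 0.069437
  k=2: C(23,2)·0.166667^2·0.833333^21 = 0.152761
  k=3: C(23,3)·0.166667^3·0.833333^20 = 0.213865
P(X ≤ 3) = 0.451158

0.4512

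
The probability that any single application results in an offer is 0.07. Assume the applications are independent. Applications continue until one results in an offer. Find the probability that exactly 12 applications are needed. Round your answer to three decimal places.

0.032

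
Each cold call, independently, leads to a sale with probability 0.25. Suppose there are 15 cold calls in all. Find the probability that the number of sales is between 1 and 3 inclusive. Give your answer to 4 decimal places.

0.4479

X ~ Binomial(15, 0.25); P(1 ≤ X ≤ 3) = Σ C(15,k) p^k (1−p)^(15−k) over k:
  k=1: C(15,1)·0.25^1·0.75^14 = 0.066817
  k=2: C(15,2)·0.25^2·0.75^13 = 0.155907
  k=3: C(15,3)·0.25^3·0.75^12 = 0.225199
Total = 0.447923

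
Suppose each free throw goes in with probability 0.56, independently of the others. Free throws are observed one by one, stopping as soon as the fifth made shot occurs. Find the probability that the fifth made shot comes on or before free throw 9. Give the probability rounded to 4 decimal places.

Finishing within 9 free throws ⇔ at least 5 successes in the first 9. With X ~ Binomial(9, 0.56), P(Y ≤ 9) = 1 − P(X ≤ 4).
  k=0: C(9,0)·0.56^0·0.44^9 = 0.000618
  k=1: C(9,1)·0.56^1·0.44^8 = 0.007080
  k=2: C(9,2)·0.56^2·0.44^7 = 0.036045
  k=3: C(9,3)·0.56^3·0.44^6 = 0.107043
  k=4: C(9,4)·0.56^4·0.44^5 = 0.204355
1 − 0.355142 = 0.644858

0.6449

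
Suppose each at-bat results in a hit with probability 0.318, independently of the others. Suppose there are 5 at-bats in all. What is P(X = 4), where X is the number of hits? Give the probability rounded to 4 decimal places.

0.0349

X ~ Binomial(n=5, p=0.318).
P(X=4) = C(5,4) · p^4 · (1−p)^1
= 5 · 0.010226 · 0.682 = 0.034871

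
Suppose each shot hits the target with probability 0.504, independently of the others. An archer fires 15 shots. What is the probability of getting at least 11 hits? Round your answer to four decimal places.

X ~ Binomial(15, 0.504); P(X ≥ 11) = Σ C(15,k) p^k (1−p)^(15−k) over k:
  k=11: C(15,11)·0.504^11·0.496^4 = 0.044035
  k=12: C(15,12)·0.504^12·0.496^3 = 0.014915
  k=13: C(15,13)·0.504^13·0.496^2 = 0.003497
  k=14: C(15,14)·0.504^14·0.496^1 = 0.000508
  k=15: C(15,15)·0.504^15·0.496^0 = 0.000034
Total = 0.062989

0.0630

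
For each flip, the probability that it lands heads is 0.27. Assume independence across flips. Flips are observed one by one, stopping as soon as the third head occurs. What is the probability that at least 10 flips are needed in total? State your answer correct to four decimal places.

0.5448

Needing more than 9 flips ⇔ fewer than 3 successes in the first 9. With X ~ Binomial(9, 0.27), P(Y > 9) = P(X ≤ 2).
  k=0: C(9,0)·0.27^0·0.73^9 = 0.058872
  k=1: C(9,1)·0.27^1·0.73^8 = 0.195970
  k=2: C(9,2)·0.27^2·0.73^7 = 0.289928
P(X ≤ 2) = 0.544769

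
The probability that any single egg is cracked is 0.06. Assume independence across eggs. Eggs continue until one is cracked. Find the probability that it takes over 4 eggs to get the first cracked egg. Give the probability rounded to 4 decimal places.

Y = number of eggs to the first success; geometric, p = 0.06.
P(Y > 4) = P(first 4 all fail) = (1−p)^4 = 0.780749

0.7807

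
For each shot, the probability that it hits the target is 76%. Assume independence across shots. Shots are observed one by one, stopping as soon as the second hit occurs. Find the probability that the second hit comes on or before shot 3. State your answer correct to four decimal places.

Finishing within 3 shots ⇔ at least 2 successes in the first 3. With X ~ Binomial(3, 0.76), P(Y ≤ 3) = 1 − P(X ≤ 1).
  k=0: C(3,0)·0.76^0·0.24^3 = 0.013824
  k=1: C(3,1)·0.76^1·0.24^2 = 0.131328
1 − 0.145152 = 0.854848

0.8548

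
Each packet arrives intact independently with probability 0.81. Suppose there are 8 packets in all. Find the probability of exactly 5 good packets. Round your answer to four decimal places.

X ~ Binomial(n=8, p=0.81).
P(X=5) = C(8,5) · p^5 · (1−p)^3
= 56 · 0.34868 · 0.006859 = 0.133929

0.1339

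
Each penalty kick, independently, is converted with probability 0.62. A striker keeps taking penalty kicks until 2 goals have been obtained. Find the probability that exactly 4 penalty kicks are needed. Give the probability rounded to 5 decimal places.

0.16652

Y = trial on which the second success occurs; negative binomial, r=2, p=0.62.
P(Y=4) = C(3,1) · p^2 · (1−p)^2
= 3 · 0.3844 · 0.1444 = 0.1665221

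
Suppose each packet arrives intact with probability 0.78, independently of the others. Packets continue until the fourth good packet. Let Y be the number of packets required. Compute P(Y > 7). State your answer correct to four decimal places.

0.0461

Needing more than 7 packets ⇔ fewer than 4 successes in the first 7. With X ~ Binomial(7, 0.78), P(Y > 7) = P(X ≤ 3).
  k=0: C(7,0)·0.78^0·0.22^7 = 0.000025
  k=1: C(7,1)·0.78^1·0.22^6 = 0.000619
  k=2: C(7,2)·0.78^2·0.22^5 = 0.006584
  k=3: C(7,3)·0.78^3·0.22^4 = 0.038908
P(X ≤ 3) = 0.046137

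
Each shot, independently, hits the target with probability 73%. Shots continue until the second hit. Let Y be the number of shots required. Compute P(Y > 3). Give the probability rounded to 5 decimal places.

0.17933

Needing more than 3 shots ⇔ fewer than 2 successes in the first 3. With X ~ Binomial(3, 0.73), P(Y > 3) = P(X ≤ 1).
  k=0: C(3,0)·0.73^0·0.27^3 = 0.0196830
  k=1: C(3,1)·0.73^1·0.27^2 = 0.1596510
P(X ≤ 1) = 0.1793340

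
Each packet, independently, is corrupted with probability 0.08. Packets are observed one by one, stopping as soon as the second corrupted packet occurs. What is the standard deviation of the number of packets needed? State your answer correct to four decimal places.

Y = total packets until the second success; negative binomial with r=2, p=0.08.
SD(Y) = √[r(1−p)/p²] = √(287.500000) = 16.955825

16.9558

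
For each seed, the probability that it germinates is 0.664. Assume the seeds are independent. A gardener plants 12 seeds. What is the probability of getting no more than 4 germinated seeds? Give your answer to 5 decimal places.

X ~ Binomial(12, 0.664); P(X ≤ 4) = Σ C(12,k) p^k (1−p)^(12−k) over k:
  k=0: C(12,0)·0.664^0·0.336^12 = 0.0000021
  k=1: C(12,1)·0.664^1·0.336^11 = 0.0000491
  k=2: C(12,2)·0.664^2·0.336^10 = 0.0005337
  k=3: C(12,3)·0.664^3·0.336^9 = 0.0035154
  k=4: C(12,4)·0.664^4·0.336^8 = 0.0156312
Total = 0.0197315

0.01973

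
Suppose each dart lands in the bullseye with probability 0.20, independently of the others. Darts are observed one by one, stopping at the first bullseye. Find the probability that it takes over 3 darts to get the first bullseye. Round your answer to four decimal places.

Y = number of darts to the first success; geometric, p = 0.20.
P(Y > 3) = P(first 3 all fail) = (1−p)^3 = 0.512000

0.5120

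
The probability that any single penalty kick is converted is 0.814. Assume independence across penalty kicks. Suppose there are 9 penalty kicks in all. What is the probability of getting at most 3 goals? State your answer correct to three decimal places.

0.002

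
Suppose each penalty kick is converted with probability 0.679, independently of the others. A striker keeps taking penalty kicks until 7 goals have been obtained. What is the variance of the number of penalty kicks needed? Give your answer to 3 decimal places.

Y = total penalty kicks until the seventh success; negative binomial with r=7, p=0.679.
Var(Y) = r(1−p)/p² = 7·0.321 / 0.679² = 4.87375

4.874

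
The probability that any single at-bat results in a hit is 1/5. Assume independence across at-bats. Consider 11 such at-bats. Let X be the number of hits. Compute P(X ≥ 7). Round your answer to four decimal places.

0.0020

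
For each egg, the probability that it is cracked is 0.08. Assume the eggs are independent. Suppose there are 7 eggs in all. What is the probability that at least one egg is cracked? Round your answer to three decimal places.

P(at least one) = 1 − P(none) = 1 − (1 − 0.08)^7
= 1 − 0.55785 = 0.44215

0.442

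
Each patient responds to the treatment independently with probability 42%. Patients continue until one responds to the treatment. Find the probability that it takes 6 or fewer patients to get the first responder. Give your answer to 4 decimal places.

0.9619

Y = number of patients to the first success; geometric, p = 0.42.
P(Y ≤ 6) = 1 − (1−p)^6 = 1 − 0.038069 = 0.961931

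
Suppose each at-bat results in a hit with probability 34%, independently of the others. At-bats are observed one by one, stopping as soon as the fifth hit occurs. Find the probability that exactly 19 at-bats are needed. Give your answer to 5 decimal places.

0.04137

Y = trial on which the fifth success occurs; negative binomial, r=5, p=0.34.
P(Y=19) = C(18,4) · p^5 · (1−p)^14
= 3060 · 0.0045435 · 0.0029759 = 0.0413743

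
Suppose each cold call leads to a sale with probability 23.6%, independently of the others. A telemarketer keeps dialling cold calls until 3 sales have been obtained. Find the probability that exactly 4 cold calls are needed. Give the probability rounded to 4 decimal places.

Y = trial on which the third success occurs; negative binomial, r=3, p=0.236.
P(Y=4) = C(3,2) · p^3 · (1−p)^1
= 3 · 0.013144 · 0.764 = 0.030127

0.0301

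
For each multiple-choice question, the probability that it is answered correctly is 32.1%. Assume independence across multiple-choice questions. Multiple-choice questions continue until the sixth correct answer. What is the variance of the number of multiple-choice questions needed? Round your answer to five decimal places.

39.53766

Y = total multiple-choice questions until the sixth success; negative binomial with r=6, p=0.321.
Var(Y) = r(1−p)/p² = 6·0.679 / 0.321² = 39.5376598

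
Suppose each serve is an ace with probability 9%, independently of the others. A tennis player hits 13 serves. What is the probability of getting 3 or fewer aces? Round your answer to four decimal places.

0.9758

X ~ Binomial(13, 0.09); P(X ≤ 3) = Σ C(13,k) p^k (1−p)^(13−k) over k:
  k=0: C(13,0)·0.09^0·0.91^13 = 0.293453
  k=1: C(13,1)·0.09^1·0.91^12 = 0.377296
  k=2: C(13,2)·0.09^2·0.91^11 = 0.223890
  k=3: C(13,3)·0.09^3·0.91^10 = 0.081191
Total = 0.975830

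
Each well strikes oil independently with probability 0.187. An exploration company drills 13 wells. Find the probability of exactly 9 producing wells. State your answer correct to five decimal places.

X ~ Binomial(n=13, p=0.187).
P(X=9) = C(13,9) · p^9 · (1−p)^4
= 715 · 2.7962e-07 · 0.43688 = 0.0000873

0.00009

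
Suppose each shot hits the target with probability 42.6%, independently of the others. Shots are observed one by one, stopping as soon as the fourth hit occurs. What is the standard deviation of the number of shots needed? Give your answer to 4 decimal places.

Y = total shots until the fourth success; negative binomial with r=4, p=0.426.
SD(Y) = √[r(1−p)/p²] = √(12.651811) = 3.556938

3.5569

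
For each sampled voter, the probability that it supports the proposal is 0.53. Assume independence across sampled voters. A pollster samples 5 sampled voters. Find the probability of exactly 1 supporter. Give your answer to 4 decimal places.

X ~ Binomial(n=5, p=0.53).
P(X=1) = C(5,1) · p^1 · (1−p)^4
= 5 · 0.53 · 0.048797 = 0.129312

0.1293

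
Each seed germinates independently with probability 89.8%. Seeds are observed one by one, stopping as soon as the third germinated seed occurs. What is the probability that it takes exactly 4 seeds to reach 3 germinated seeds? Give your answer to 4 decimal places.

0.2216

Y = trial on which the third success occurs; negative binomial, r=3, p=0.898.
P(Y=4) = C(3,2) · p^3 · (1−p)^1
= 3 · 0.72415 · 0.102 = 0.221590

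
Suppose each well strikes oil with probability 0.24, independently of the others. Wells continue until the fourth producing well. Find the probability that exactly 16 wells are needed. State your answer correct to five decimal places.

0.05606

Y = trial on which the fourth success occurs; negative binomial, r=4, p=0.24.
P(Y=16) = C(15,3) · p^4 · (1−p)^12
= 455 · 0.0033178 · 0.037133 = 0.0560557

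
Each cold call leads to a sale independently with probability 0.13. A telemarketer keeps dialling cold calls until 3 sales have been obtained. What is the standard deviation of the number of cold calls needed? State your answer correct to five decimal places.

Y = total cold calls until the third success; negative binomial with r=3, p=0.13.
SD(Y) = √[r(1−p)/p²] = √(154.4378698) = 12.4273034

12.42730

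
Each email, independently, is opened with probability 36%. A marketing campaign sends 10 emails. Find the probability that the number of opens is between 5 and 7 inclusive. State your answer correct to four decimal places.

0.2650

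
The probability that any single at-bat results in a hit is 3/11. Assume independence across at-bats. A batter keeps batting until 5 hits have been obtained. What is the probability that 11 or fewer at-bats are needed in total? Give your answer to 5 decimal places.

Finishing within 11 at-bats ⇔ at least 5 successes in the first 11. With X ~ Binomial(11, 0.272727), P(Y ≤ 11) = 1 − P(X ≤ 4).
  k=0: C(11,0)·0.272727^0·0.727273^11 = 0.0301072
  k=1: C(11,1)·0.272727^1·0.727273^10 = 0.1241922
  k=2: C(11,2)·0.272727^2·0.727273^9 = 0.2328603
  k=3: C(11,3)·0.272727^3·0.727273^8 = 0.2619679
  k=4: C(11,4)·0.272727^4·0.727273^7 = 0.1964759
1 − 0.8456035 = 0.1543965

0.15440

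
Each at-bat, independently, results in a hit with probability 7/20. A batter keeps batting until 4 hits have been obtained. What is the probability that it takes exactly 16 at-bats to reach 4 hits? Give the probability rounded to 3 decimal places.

Y = trial on which the fourth success occurs; negative binomial, r=4, p=0.35.
P(Y=16) = C(15,3) · p^4 · (1−p)^12
= 455 · 0.015006 · 0.005688 = 0.03884

0.039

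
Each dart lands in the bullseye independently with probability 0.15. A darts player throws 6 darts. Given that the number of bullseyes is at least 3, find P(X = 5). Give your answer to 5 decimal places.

0.00818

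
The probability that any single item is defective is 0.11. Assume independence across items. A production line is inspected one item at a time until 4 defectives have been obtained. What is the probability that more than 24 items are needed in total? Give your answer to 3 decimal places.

0.732

Needing more than 24 items ⇔ fewer than 4 successes in the first 24. With X ~ Binomial(24, 0.11), P(Y > 24) = P(X ≤ 3).
  k=0: C(24,0)·0.11^0·0.89^24 = 0.06100
  k=1: C(24,1)·0.11^1·0.89^23 = 0.18096
  k=2: C(24,2)·0.11^2·0.89^22 = 0.25720
  k=3: C(24,3)·0.11^3·0.89^21 = 0.23312
P(X ≤ 3) = 0.73228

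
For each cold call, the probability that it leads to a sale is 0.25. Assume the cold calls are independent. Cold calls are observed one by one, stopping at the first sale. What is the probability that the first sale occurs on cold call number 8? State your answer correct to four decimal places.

0.0334

Geometric (trials to first success), p = 0.25.
P(Y = 8) = (1−p)^7 · p = 0.13348 · 0.25 = 0.033371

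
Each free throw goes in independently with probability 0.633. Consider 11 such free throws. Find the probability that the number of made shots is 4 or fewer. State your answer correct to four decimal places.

X ~ Binomial(11, 0.633); P(X ≤ 4) = Σ C(11,k) p^k (1−p)^(11−k) over k:
  k=0: C(11,0)·0.633^0·0.367^11 = 0.000016
  k=1: C(11,1)·0.633^1·0.367^10 = 0.000309
  k=2: C(11,2)·0.633^2·0.367^9 = 0.002662
  k=3: C(11,3)·0.633^3·0.367^8 = 0.013773
  k=4: C(11,4)·0.633^4·0.367^7 = 0.047511
Total = 0.064270

0.0643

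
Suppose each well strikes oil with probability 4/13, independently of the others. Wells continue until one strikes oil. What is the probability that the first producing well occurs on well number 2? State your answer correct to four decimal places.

Geometric (trials to first success), p = 0.307692.
P(Y = 2) = (1−p)^1 · p = 0.69231 · 0.307692 = 0.213018

0.2130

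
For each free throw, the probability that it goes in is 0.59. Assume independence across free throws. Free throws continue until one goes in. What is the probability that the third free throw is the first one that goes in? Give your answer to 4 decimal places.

0.0992

Geometric (trials to first success), p = 0.59.
P(Y = 3) = (1−p)^2 · p = 0.1681 · 0.59 = 0.099179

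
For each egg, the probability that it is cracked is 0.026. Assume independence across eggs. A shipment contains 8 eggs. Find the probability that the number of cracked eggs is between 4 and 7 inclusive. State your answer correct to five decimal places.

X ~ Binomial(8, 0.026); P(4 ≤ X ≤ 7) = Σ C(8,k) p^k (1−p)^(8−k) over k:
  k=4: C(8,4)·0.026^4·0.974^4 = 0.0000288
  k=5: C(8,5)·0.026^5·0.974^3 = 0.0000006
  k=6: C(8,6)·0.026^6·0.974^2 = 0.0000000
  k=7: C(8,7)·0.026^7·0.974^1 = 0.0000000
Total = 0.0000294

0.00003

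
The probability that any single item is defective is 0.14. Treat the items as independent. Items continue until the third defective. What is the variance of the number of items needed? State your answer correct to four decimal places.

Y = total items until the third success; negative binomial with r=3, p=0.14.
Var(Y) = r(1−p)/p² = 3·0.86 / 0.14² = 131.632653

131.6327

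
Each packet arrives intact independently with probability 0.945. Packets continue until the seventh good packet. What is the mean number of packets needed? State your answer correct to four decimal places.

7.4074

Y = total packets until the seventh success; negative binomial with r=7, p=0.945.
E[Y] = r / p = 7 / 0.945 = 7.407407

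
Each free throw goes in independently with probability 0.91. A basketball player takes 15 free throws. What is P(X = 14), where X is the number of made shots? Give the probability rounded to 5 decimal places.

X ~ Binomial(n=15, p=0.91).
P(X=14) = C(15,14) · p^14 · (1−p)^1
= 15 · 0.26704 · 0.09 = 0.3605066

0.36051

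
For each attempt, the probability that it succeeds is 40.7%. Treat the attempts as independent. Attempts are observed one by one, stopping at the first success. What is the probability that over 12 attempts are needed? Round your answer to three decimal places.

0.002

Y = number of attempts to the first success; geometric, p = 0.407.
P(Y > 12) = P(first 12 all fail) = (1−p)^12 = 0.00189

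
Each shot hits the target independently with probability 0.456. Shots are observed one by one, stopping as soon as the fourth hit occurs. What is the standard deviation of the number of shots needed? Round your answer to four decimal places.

Y = total shots until the fourth success; negative binomial with r=4, p=0.456.
SD(Y) = √[r(1−p)/p²] = √(10.464758) = 3.234928

3.2349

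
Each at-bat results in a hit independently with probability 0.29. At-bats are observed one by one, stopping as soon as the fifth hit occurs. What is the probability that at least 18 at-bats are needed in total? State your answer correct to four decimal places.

0.4240

Needing more than 17 at-bats ⇔ fewer than 5 successes in the first 17. With X ~ Binomial(17, 0.29), P(Y > 17) = P(X ≤ 4).
  k=0: C(17,0)·0.29^0·0.71^17 = 0.002961
  k=1: C(17,1)·0.29^1·0.71^16 = 0.020558
  k=2: C(17,2)·0.29^2·0.71^15 = 0.067175
  k=3: C(17,3)·0.29^3·0.71^14 = 0.137189
  k=4: C(17,4)·0.29^4·0.71^13 = 0.196123
P(X ≤ 4) = 0.424006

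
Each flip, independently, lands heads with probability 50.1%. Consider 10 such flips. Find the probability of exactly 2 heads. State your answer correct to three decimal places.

X ~ Binomial(n=10, p=0.501).
P(X=2) = C(10,2) · p^2 · (1−p)^8
= 45 · 0.251 · 0.0038442 = 0.04342

0.043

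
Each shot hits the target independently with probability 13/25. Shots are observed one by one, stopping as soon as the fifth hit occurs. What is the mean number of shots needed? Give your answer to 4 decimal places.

Y = total shots until the fifth success; negative binomial with r=5, p=0.52.
E[Y] = r / p = 5 / 0.52 = 9.615385

9.6154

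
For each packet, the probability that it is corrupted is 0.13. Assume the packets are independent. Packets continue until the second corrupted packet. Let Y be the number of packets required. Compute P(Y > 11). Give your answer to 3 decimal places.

0.571

Needing more than 11 packets ⇔ fewer than 2 successes in the first 11. With X ~ Binomial(11, 0.13), P(Y > 11) = P(X ≤ 1).
  k=0: C(11,0)·0.13^0·0.87^11 = 0.21613
  k=1: C(11,1)·0.13^1·0.87^10 = 0.35525
P(X ≤ 1) = 0.57137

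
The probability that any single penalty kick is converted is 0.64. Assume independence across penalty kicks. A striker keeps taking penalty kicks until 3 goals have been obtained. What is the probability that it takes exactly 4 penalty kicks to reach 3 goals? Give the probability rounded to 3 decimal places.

0.283

Y = trial on which the third success occurs; negative binomial, r=3, p=0.64.
P(Y=4) = C(3,2) · p^3 · (1−p)^1
= 3 · 0.26214 · 0.36 = 0.28312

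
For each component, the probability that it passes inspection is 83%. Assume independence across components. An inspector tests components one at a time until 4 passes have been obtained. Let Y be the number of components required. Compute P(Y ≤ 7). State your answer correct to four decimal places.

Finishing within 7 components ⇔ at least 4 successes in the first 7. With X ~ Binomial(7, 0.83), P(Y ≤ 7) = 1 − P(X ≤ 3).
  k=0: C(7,0)·0.83^0·0.17^7 = 0.000004
  k=1: C(7,1)·0.83^1·0.17^6 = 0.000140
  k=2: C(7,2)·0.83^2·0.17^5 = 0.002054
  k=3: C(7,3)·0.83^3·0.17^4 = 0.016715
1 − 0.018913 = 0.981087

0.9811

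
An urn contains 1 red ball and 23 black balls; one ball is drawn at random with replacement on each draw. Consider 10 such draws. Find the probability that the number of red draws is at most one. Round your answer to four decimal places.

0.9375

X ~ Binomial(10, 0.041667); P(X ≤ 1) = Σ C(10,k) p^k (1−p)^(10−k) over k:
  k=0: C(10,0)·0.041667^0·0.958333^10 = 0.653380
  k=1: C(10,1)·0.041667^1·0.958333^9 = 0.284078
Total = 0.937458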